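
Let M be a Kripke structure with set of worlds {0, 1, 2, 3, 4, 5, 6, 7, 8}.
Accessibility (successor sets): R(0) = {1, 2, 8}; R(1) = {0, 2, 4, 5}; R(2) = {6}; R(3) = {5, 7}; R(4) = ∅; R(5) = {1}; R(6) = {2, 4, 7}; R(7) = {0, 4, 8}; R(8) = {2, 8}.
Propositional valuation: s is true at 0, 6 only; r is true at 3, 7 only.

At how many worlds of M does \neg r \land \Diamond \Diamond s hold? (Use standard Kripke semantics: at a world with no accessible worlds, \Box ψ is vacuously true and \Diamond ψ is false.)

5

Let φ = \neg r \land \Diamond \Diamond s. Evaluate φ at each world:
  0 (successors {1, 2, 8}): φ is true.
  1 (successors {0, 2, 4, 5}): φ is true.
  2 (successors {6}): φ is false.
  3 (successors {5, 7}): φ is false.
  4 (successors ∅): φ is false.
  5 (successors {1}): φ is true.
  6 (successors {2, 4, 7}): φ is true.
  7 (successors {0, 4, 8}): φ is false.
  8 (successors {2, 8}): φ is true.
For instance, at 3:
  At 3: \neg r is false, \Diamond \Diamond s is true, so \neg r \land \Diamond \Diamond s is false.
    At 3: \Diamond \Diamond s requires \Diamond s at some successor in {5, 7}.
      \Diamond s holds at 7, so \Diamond \Diamond s is true at 3.
Satisfying worlds: {0, 1, 5, 6, 8}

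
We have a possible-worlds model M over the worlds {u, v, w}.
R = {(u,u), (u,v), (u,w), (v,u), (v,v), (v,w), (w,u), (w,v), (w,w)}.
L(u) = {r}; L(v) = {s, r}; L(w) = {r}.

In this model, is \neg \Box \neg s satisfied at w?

At w: \Box \neg s is false, so \neg \Box \neg s is true.
  At w: \Box \neg s requires \neg s at every successor {u, v, w}.
    \neg s fails at v, so \Box \neg s is false at w.

Yes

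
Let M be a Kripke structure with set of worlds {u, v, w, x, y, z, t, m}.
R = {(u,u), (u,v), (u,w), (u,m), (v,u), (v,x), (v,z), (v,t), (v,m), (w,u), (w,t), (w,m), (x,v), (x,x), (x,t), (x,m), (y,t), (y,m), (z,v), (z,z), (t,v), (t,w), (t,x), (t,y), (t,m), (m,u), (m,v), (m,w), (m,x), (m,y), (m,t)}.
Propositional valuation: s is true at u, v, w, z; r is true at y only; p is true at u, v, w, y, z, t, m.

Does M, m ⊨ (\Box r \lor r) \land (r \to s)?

Recall that \Box ψ holds at a world iff ψ holds at every accessible world, and \Diamond ψ holds iff ψ holds at some accessible world.
At m: \Box r \lor r is false, r \to s is true, so (\Box r \lor r) \land (r \to s) is false.
  At m: \Box r is false, r is false, so \Box r \lor r is false.
    At m: \Box r requires r at every successor {u, v, w, x, y, t}.
      r fails at u, so \Box r is false at m.

No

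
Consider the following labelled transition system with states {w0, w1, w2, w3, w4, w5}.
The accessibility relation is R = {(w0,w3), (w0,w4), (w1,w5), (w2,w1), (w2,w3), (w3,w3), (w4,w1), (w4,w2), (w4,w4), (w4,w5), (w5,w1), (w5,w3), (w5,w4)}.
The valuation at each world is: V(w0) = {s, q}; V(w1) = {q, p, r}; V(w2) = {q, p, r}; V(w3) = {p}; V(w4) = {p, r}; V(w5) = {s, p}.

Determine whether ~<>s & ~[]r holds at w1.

At w1: ~<>s is false, ~[]r is true, so ~<>s & ~[]r is false.
  At w1: <>s is true, so ~<>s is false.
    At w1: <>s requires s at some successor in {w5}.
      s holds at w5, so <>s is true at w1.
  At w1: []r is false, so ~[]r is true.
    At w1: []r requires r at every successor {w5}.
      r fails at w5, so []r is false at w1.

No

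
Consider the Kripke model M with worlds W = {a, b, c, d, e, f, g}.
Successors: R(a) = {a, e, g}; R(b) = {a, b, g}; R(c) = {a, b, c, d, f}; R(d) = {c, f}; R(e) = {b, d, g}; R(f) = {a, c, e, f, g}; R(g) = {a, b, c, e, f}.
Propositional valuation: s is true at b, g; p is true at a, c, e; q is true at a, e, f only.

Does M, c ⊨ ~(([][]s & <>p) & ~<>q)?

At c: ([][]s & <>p) & ~<>q is false, so ~(([][]s & <>p) & ~<>q) is true.
  At c: [][]s & <>p is false, ~<>q is false, so ([][]s & <>p) & ~<>q is false.
    At c: [][]s is false, <>p is true, so [][]s & <>p is false.
      At c: [][]s requires []s at every successor {a, b, c, d, f}.
        []s fails at a, so [][]s is false at c.
      At c: <>p requires p at some successor in {a, b, c, d, f}.
        p holds at a, so <>p is true at c.
    At c: <>q is true, so ~<>q is false.
      At c: <>q requires q at some successor in {a, b, c, d, f}.
        q holds at a, so <>q is true at c.

Yes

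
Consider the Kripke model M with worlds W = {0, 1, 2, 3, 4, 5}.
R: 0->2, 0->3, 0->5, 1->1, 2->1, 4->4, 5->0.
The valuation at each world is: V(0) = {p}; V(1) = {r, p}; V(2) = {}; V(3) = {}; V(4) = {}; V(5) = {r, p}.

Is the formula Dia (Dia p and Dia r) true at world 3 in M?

Recall that Dia ψ holds at a world iff ψ holds at some accessible world.
At 3: no accessible worlds, so Dia (Dia p and Dia r) is false.

No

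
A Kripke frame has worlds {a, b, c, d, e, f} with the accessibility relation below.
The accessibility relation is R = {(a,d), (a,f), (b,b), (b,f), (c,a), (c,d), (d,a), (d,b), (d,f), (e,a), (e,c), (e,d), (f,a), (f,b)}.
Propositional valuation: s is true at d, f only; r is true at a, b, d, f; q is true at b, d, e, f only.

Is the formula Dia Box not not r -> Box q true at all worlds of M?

No

Recall that Box ψ holds at a world iff ψ holds at every accessible world, and Dia ψ holds iff ψ holds at some accessible world.
Let φ = Dia Box not not r -> Box q. Evaluate φ at each world:
  a (successors {d, f}): φ is true.
  b (successors {b, f}): φ is true.
  c (successors {a, d}): φ is false.
  d (successors {a, b, f}): φ is false.
  e (successors {a, c, d}): φ is false.
  f (successors {a, b}): φ is false.
Detail at c (counterexample):
  At c: Dia Box not not r is true, Box q is false, so Dia Box not not r -> Box q is false.
    At c: Dia Box not not r requires Box not not r at some successor in {a, d}.
      Box not not r holds at a, so Dia Box not not r is true at c.
    At c: Box q requires q at every successor {a, d}.
      q fails at a, so Box q is false at c.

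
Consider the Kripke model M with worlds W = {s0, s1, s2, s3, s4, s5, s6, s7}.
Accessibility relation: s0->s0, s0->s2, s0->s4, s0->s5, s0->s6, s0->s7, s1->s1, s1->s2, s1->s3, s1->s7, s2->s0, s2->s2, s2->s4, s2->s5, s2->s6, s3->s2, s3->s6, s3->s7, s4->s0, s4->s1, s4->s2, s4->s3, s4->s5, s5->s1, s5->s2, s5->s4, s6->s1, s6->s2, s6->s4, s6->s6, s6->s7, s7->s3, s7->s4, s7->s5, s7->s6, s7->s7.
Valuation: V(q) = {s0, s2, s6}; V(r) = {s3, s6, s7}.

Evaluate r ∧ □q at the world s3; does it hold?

At s3: r is true, □q is false, so r ∧ □q is false.
  At s3: □q requires q at every successor {s2, s6, s7}.
    q fails at s7, so □q is false at s3.

No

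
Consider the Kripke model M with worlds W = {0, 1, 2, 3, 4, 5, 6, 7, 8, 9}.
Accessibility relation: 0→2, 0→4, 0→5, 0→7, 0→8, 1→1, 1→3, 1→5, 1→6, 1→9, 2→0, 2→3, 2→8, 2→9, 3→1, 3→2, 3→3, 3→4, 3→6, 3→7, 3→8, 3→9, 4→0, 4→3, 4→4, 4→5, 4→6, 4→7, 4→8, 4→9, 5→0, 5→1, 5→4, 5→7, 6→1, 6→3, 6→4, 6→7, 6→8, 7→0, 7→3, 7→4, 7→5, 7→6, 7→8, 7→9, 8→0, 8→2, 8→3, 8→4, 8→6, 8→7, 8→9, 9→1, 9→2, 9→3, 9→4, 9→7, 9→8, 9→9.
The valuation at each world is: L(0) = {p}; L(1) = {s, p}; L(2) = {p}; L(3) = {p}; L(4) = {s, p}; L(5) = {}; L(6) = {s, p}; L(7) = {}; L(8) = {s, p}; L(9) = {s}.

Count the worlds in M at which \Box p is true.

Let φ = \Box p. Evaluate φ at each world:
  0 (successors {2, 4, 5, 7, 8}): φ is false.
  1 (successors {1, 3, 5, 6, 9}): φ is false.
  2 (successors {0, 3, 8, 9}): φ is false.
  3 (successors {1, 2, 3, 4, 6, 7, 8, 9}): φ is false.
  4 (successors {0, 3, 4, 5, 6, 7, 8, 9}): φ is false.
  5 (successors {0, 1, 4, 7}): φ is false.
  6 (successors {1, 3, 4, 7, 8}): φ is false.
  7 (successors {0, 3, 4, 5, 6, 8, 9}): φ is false.
  8 (successors {0, 2, 3, 4, 6, 7, 9}): φ is false.
  9 (successors {1, 2, 3, 4, 7, 8, 9}): φ is false.
For instance, at 7:
  At 7: \Box p requires p at every successor {0, 3, 4, 5, 6, 8, 9}.
    p fails at 5, so \Box p is false at 7.
Satisfying worlds: none.

0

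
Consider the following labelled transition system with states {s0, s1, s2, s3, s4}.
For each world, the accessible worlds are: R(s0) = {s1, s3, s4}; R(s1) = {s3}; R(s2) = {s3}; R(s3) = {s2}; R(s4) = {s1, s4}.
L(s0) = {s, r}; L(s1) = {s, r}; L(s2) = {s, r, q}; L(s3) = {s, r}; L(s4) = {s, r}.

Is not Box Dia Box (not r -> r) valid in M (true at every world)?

No

Let φ = not Box Dia Box (not r -> r). Evaluate φ at each world:
  s0 (successors {s1, s3, s4}): φ is false.
  s1 (successors {s3}): φ is false.
  s2 (successors {s3}): φ is false.
  s3 (successors {s2}): φ is false.
  s4 (successors {s1, s4}): φ is false.
Detail at s0 (counterexample):
  At s0: Box Dia Box (not r -> r) is true, so not Box Dia Box (not r -> r) is false.
    At s0: Box Dia Box (not r -> r) requires Dia Box (not r -> r) at every successor {s1, s3, s4}.
      At s1: Dia Box (not r -> r) is true.
      At s3: Dia Box (not r -> r) is true.
      At s4: Dia Box (not r -> r) is true.
    So Box Dia Box (not r -> r) is true at s0.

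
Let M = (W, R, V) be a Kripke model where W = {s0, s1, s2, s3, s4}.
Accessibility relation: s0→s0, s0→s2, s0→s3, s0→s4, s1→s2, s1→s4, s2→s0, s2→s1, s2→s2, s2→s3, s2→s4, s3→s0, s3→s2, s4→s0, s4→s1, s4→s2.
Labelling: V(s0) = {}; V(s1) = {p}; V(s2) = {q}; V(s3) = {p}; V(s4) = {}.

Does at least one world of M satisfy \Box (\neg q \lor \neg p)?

Yes

Let φ = \Box (\neg q \lor \neg p). Evaluate φ at each world:
  s0 (successors {s0, s2, s3, s4}): φ is true.
  s1 (successors {s2, s4}): φ is true.
  s2 (successors {s0, s1, s2, s3, s4}): φ is true.
  s3 (successors {s0, s2}): φ is true.
  s4 (successors {s0, s1, s2}): φ is true.
Detail at s0 (witness):
  At s0: \Box (\neg q \lor \neg p) requires \neg q \lor \neg p at every successor {s0, s2, s3, s4}.
    At s0: \neg q \lor \neg p is true.
    At s2: \neg q \lor \neg p is true.
    At s3: \neg q \lor \neg p is true.
    At s4: \neg q \lor \neg p is true.
  So \Box (\neg q \lor \neg p) is true at s0.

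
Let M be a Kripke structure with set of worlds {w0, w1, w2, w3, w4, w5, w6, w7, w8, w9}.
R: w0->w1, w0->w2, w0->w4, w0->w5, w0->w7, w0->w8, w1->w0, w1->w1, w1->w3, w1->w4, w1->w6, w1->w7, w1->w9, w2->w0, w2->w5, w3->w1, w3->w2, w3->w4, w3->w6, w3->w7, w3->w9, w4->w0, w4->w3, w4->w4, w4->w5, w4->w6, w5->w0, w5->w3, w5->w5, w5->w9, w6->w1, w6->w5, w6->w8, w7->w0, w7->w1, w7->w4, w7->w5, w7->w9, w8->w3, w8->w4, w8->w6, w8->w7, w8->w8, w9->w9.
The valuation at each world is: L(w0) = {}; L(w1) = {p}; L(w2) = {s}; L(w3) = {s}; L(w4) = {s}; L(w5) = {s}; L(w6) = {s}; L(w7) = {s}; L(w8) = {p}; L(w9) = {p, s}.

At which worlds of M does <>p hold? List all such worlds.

w0, w1, w3, w5, w6, w7, w8, w9

Let φ = <>p. Evaluate φ at each world:
  w0 (successors {w1, w2, w4, w5, w7, w8}): φ is true.
  w1 (successors {w0, w1, w3, w4, w6, w7, w9}): φ is true.
  w2 (successors {w0, w5}): φ is false.
  w3 (successors {w1, w2, w4, w6, w7, w9}): φ is true.
  w4 (successors {w0, w3, w4, w5, w6}): φ is false.
  w5 (successors {w0, w3, w5, w9}): φ is true.
  w6 (successors {w1, w5, w8}): φ is true.
  w7 (successors {w0, w1, w4, w5, w9}): φ is true.
  w8 (successors {w3, w4, w6, w7, w8}): φ is true.
  w9 (successors {w9}): φ is true.
For instance, at w9:
  At w9: <>p requires p at some successor in {w9}.
    p holds at w9, so <>p is true at w9.
Satisfying worlds: {w0, w1, w3, w5, w6, w7, w8, w9}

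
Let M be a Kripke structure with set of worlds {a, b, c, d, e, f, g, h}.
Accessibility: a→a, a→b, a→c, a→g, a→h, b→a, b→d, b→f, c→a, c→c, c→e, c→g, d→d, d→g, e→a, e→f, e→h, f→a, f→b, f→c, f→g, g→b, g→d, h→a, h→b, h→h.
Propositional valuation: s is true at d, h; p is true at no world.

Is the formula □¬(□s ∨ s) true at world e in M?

At e: □¬(□s ∨ s) requires ¬(□s ∨ s) at every successor {a, f, h}.
  ¬(□s ∨ s) fails at h, so □¬(□s ∨ s) is false at e.
    At h: □s ∨ s is true, so ¬(□s ∨ s) is false.
      At h: □s is false, s is true, so □s ∨ s is true.

No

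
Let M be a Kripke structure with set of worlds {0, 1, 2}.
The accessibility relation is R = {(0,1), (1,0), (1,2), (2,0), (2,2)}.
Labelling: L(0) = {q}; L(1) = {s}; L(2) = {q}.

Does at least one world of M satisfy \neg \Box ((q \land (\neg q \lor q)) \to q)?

No

Let φ = \neg \Box ((q \land (\neg q \lor q)) \to q). Evaluate φ at each world:
  0 (successors {1}): φ is false.
  1 (successors {0, 2}): φ is false.
  2 (successors {0, 2}): φ is false.
For instance, at 0:
  At 0: \Box ((q \land (\neg q \lor q)) \to q) is true, so \neg \Box ((q \land (\neg q \lor q)) \to q) is false.
    At 0: \Box ((q \land (\neg q \lor q)) \to q) requires (q \land (\neg q \lor q)) \to q at every successor {1}.
      At 1: (q \land (\neg q \lor q)) \to q is true.
    So \Box ((q \land (\neg q \lor q)) \to q) is true at 0.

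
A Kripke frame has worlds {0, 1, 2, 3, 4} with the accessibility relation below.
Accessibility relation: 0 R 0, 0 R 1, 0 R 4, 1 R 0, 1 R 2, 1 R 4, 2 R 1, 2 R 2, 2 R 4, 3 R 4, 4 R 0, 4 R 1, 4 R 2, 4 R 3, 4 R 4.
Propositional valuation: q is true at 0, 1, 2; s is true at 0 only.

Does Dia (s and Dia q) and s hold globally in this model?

Recall that Dia ψ holds at a world iff ψ holds at some accessible world.
Let φ = Dia (s and Dia q) and s. Evaluate φ at each world:
  0 (successors {0, 1, 4}): φ is true.
  1 (successors {0, 2, 4}): φ is false.
  2 (successors {1, 2, 4}): φ is false.
  3 (successors {4}): φ is false.
  4 (successors {0, 1, 2, 3, 4}): φ is false.
Detail at 1 (counterexample):
  At 1: Dia (s and Dia q) is true, s is false, so Dia (s and Dia q) and s is false.
    At 1: Dia (s and Dia q) requires s and Dia q at some successor in {0, 2, 4}.
      s and Dia q holds at 0, so Dia (s and Dia q) is true at 1.

No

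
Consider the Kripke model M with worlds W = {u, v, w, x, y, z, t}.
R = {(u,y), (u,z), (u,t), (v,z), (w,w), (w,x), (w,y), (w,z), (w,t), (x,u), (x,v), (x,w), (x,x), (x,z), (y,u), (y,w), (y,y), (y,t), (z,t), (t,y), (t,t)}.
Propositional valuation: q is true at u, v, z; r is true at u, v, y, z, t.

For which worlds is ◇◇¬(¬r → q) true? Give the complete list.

u, w, x, y, t

Let φ = ◇◇¬(¬r → q). Evaluate φ at each world:
  u (successors {y, z, t}): φ is true.
  v (successors {z}): φ is false.
  w (successors {w, x, y, z, t}): φ is true.
  x (successors {u, v, w, x, z}): φ is true.
  y (successors {u, w, y, t}): φ is true.
  z (successors {t}): φ is false.
  t (successors {y, t}): φ is true.
For instance, at u:
  At u: ◇◇¬(¬r → q) requires ◇¬(¬r → q) at some successor in {y, z, t}.
    ◇¬(¬r → q) holds at y, so ◇◇¬(¬r → q) is true at u.
      At y: ◇¬(¬r → q) requires ¬(¬r → q) at some successor in {u, w, y, t}.
        ¬(¬r → q) holds at w, so ◇¬(¬r → q) is true at y.
Satisfying worlds: {u, w, x, y, t}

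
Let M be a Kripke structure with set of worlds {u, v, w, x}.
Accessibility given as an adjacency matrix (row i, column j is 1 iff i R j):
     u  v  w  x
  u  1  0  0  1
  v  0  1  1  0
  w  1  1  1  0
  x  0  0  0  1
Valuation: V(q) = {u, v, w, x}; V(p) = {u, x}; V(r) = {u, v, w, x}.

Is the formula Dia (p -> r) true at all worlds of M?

Recall that Dia ψ holds at a world iff ψ holds at some accessible world.
Let φ = Dia (p -> r). Evaluate φ at each world:
  u (successors {u, x}): φ is true.
  v (successors {v, w}): φ is true.
  w (successors {u, v, w}): φ is true.
  x (successors {x}): φ is true.
For instance, at x:
  At x: Dia (p -> r) requires p -> r at some successor in {x}.
    p -> r holds at x, so Dia (p -> r) is true at x.

Yes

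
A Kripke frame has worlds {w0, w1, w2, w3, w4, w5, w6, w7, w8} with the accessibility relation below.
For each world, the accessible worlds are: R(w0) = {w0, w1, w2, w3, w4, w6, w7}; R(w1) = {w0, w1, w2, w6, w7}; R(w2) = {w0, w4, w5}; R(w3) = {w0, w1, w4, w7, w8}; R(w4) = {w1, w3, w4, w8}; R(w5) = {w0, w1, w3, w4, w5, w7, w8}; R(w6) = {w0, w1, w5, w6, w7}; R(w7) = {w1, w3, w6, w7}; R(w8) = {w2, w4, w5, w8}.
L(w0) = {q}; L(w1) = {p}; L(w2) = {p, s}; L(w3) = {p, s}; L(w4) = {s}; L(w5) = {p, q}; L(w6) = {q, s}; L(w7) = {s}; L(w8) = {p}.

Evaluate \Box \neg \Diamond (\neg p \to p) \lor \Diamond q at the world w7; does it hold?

Yes

Recall that \Box ψ holds at a world iff ψ holds at every accessible world, and \Diamond ψ holds iff ψ holds at some accessible world.
At w7: \Box \neg \Diamond (\neg p \to p) is false, \Diamond q is true, so \Box \neg \Diamond (\neg p \to p) \lor \Diamond q is true.
  At w7: \Box \neg \Diamond (\neg p \to p) requires \neg \Diamond (\neg p \to p) at every successor {w1, w3, w6, w7}.
    \neg \Diamond (\neg p \to p) fails at w1, so \Box \neg \Diamond (\neg p \to p) is false at w7.
      At w1: \Diamond (\neg p \to p) is true, so \neg \Diamond (\neg p \to p) is false.
  At w7: \Diamond q requires q at some successor in {w1, w3, w6, w7}.
    q holds at w6, so \Diamond q is true at w7.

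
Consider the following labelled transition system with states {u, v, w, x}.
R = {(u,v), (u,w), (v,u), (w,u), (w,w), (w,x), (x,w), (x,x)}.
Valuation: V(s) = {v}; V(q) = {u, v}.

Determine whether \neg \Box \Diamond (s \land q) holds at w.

Yes

Recall that \Box ψ holds at a world iff ψ holds at every accessible world, and \Diamond ψ holds iff ψ holds at some accessible world.
At w: \Box \Diamond (s \land q) is false, so \neg \Box \Diamond (s \land q) is true.
  At w: \Box \Diamond (s \land q) requires \Diamond (s \land q) at every successor {u, w, x}.
    \Diamond (s \land q) fails at w, so \Box \Diamond (s \land q) is false at w.
      At w: \Diamond (s \land q) requires s \land q at some successor in {u, w, x}.
        At u: s \land q is false.
        At w: s \land q is false.
        At x: s \land q is false.
      So \Diamond (s \land q) is false at w.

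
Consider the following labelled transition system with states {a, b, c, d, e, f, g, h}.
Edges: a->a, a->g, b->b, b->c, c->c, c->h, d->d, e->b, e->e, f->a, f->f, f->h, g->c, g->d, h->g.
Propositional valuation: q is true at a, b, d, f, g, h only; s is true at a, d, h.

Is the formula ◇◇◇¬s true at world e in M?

At e: ◇◇◇¬s requires ◇◇¬s at some successor in {b, e}.
  ◇◇¬s holds at b, so ◇◇◇¬s is true at e.
    At b: ◇◇¬s requires ◇¬s at some successor in {b, c}.
      ◇¬s holds at b, so ◇◇¬s is true at b.

Yes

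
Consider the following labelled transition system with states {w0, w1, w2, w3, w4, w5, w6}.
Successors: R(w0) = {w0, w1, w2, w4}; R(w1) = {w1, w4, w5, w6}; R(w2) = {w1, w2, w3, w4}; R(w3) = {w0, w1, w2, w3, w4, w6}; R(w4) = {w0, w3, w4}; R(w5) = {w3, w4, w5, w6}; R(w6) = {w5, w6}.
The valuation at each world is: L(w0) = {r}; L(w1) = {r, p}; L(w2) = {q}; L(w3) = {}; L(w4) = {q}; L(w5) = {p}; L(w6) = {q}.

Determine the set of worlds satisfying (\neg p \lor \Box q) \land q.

w2, w4, w6

Recall that \Box ψ holds at a world iff ψ holds at every accessible world, and \Diamond ψ holds iff ψ holds at some accessible world.
Let φ = (\neg p \lor \Box q) \land q. Evaluate φ at each world:
  w0 (successors {w0, w1, w2, w4}): φ is false.
  w1 (successors {w1, w4, w5, w6}): φ is false.
  w2 (successors {w1, w2, w3, w4}): φ is true.
  w3 (successors {w0, w1, w2, w3, w4, w6}): φ is false.
  w4 (successors {w0, w3, w4}): φ is true.
  w5 (successors {w3, w4, w5, w6}): φ is false.
  w6 (successors {w5, w6}): φ is true.
For instance, at w0:
  At w0: \neg p \lor \Box q is true, q is false, so (\neg p \lor \Box q) \land q is false.
    At w0: \neg p is true, \Box q is false, so \neg p \lor \Box q is true.
      At w0: \Box q requires q at every successor {w0, w1, w2, w4}.
        q fails at w0, so \Box q is false at w0.
Satisfying worlds: {w2, w4, w6}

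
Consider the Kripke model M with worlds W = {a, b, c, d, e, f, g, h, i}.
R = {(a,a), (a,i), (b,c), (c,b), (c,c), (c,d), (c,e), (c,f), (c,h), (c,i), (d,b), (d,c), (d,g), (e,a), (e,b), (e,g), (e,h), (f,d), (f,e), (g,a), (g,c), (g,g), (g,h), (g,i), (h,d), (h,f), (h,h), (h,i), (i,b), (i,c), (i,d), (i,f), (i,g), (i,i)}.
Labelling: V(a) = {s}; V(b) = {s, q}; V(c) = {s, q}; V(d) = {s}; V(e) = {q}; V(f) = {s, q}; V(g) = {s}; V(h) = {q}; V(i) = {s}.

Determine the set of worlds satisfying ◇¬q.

a, c, d, e, f, g, h, i

Let φ = ◇¬q. Evaluate φ at each world:
  a (successors {a, i}): φ is true.
  b (successors {c}): φ is false.
  c (successors {b, c, d, e, f, h, i}): φ is true.
  d (successors {b, c, g}): φ is true.
  e (successors {a, b, g, h}): φ is true.
  f (successors {d, e}): φ is true.
  g (successors {a, c, g, h, i}): φ is true.
  h (successors {d, f, h, i}): φ is true.
  i (successors {b, c, d, f, g, i}): φ is true.
For instance, at g:
  At g: ◇¬q requires ¬q at some successor in {a, c, g, h, i}.
    ¬q holds at a, so ◇¬q is true at g.
Satisfying worlds: {a, c, d, e, f, g, h, i}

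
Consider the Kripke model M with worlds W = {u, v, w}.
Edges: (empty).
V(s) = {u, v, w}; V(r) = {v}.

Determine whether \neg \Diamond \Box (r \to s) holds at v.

Yes

Recall that \Box ψ holds at a world iff ψ holds at every accessible world, and \Diamond ψ holds iff ψ holds at some accessible world.
At v: \Diamond \Box (r \to s) is false, so \neg \Diamond \Box (r \to s) is true.
  At v: no accessible worlds, so \Diamond \Box (r \to s) is false.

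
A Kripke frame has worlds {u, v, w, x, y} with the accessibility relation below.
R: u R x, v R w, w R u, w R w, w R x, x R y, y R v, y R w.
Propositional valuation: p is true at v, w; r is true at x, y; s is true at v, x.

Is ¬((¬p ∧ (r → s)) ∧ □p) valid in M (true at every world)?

Let φ = ¬((¬p ∧ (r → s)) ∧ □p). Evaluate φ at each world:
  u (successors {x}): φ is true.
  v (successors {w}): φ is true.
  w (successors {u, w, x}): φ is true.
  x (successors {y}): φ is true.
  y (successors {v, w}): φ is true.
For instance, at w:
  At w: (¬p ∧ (r → s)) ∧ □p is false, so ¬((¬p ∧ (r → s)) ∧ □p) is true.
    At w: ¬p ∧ (r → s) is false, □p is false, so (¬p ∧ (r → s)) ∧ □p is false.
      At w: □p requires p at every successor {u, w, x}.
        p fails at u, so □p is false at w.

Yes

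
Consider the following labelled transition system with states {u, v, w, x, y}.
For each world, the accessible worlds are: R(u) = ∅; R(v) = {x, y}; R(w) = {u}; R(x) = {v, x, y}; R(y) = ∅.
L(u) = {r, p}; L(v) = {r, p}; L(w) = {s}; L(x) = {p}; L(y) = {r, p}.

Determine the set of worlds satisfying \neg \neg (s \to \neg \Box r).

u, v, x, y

Let φ = \neg \neg (s \to \neg \Box r). Evaluate φ at each world:
  u (successors ∅): φ is true.
  v (successors {x, y}): φ is true.
  w (successors {u}): φ is false.
  x (successors {v, x, y}): φ is true.
  y (successors ∅): φ is true.
For instance, at w:
  At w: \neg (s \to \neg \Box r) is true, so \neg \neg (s \to \neg \Box r) is false.
    At w: s \to \neg \Box r is false, so \neg (s \to \neg \Box r) is true.
      At w: s is true, \neg \Box r is false, so s \to \neg \Box r is false.
Satisfying worlds: {u, v, x, y}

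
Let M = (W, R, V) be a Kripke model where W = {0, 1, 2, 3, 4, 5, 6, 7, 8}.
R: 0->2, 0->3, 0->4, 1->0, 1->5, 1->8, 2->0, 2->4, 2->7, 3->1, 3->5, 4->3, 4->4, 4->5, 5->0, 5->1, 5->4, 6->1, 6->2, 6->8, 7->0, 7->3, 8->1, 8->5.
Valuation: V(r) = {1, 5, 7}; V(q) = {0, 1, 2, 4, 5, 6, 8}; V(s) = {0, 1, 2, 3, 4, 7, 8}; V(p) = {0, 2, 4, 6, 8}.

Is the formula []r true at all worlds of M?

Let φ = []r. Evaluate φ at each world:
  0 (successors {2, 3, 4}): φ is false.
  1 (successors {0, 5, 8}): φ is false.
  2 (successors {0, 4, 7}): φ is false.
  3 (successors {1, 5}): φ is true.
  4 (successors {3, 4, 5}): φ is false.
  5 (successors {0, 1, 4}): φ is false.
  6 (successors {1, 2, 8}): φ is false.
  7 (successors {0, 3}): φ is false.
  8 (successors {1, 5}): φ is true.
Detail at 0 (counterexample):
  At 0: []r requires r at every successor {2, 3, 4}.
    r fails at 2, so []r is false at 0.

No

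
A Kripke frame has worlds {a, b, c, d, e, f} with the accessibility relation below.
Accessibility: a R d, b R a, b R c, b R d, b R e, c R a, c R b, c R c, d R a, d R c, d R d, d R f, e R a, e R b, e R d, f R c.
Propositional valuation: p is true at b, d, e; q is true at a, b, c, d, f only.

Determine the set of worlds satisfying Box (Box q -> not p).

c, f

Let φ = Box (Box q -> not p). Evaluate φ at each world:
  a (successors {d}): φ is false.
  b (successors {a, c, d, e}): φ is false.
  c (successors {a, b, c}): φ is true.
  d (successors {a, c, d, f}): φ is false.
  e (successors {a, b, d}): φ is false.
  f (successors {c}): φ is true.
For instance, at e:
  At e: Box (Box q -> not p) requires Box q -> not p at every successor {a, b, d}.
    Box q -> not p fails at d, so Box (Box q -> not p) is false at e.
      At d: Box q is true, not p is false, so Box q -> not p is false.
Satisfying worlds: {c, f}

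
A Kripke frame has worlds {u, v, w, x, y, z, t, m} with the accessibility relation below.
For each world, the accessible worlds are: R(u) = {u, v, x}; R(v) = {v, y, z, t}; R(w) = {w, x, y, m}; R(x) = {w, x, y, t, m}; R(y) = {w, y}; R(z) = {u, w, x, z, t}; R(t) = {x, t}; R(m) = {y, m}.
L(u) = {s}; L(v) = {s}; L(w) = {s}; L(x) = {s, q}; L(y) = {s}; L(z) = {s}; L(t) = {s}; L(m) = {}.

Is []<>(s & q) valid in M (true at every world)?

No

Let φ = []<>(s & q). Evaluate φ at each world:
  u (successors {u, v, x}): φ is false.
  v (successors {v, y, z, t}): φ is false.
  w (successors {w, x, y, m}): φ is false.
  x (successors {w, x, y, t, m}): φ is false.
  y (successors {w, y}): φ is false.
  z (successors {u, w, x, z, t}): φ is true.
  t (successors {x, t}): φ is true.
  m (successors {y, m}): φ is false.
Detail at u (counterexample):
  At u: []<>(s & q) requires <>(s & q) at every successor {u, v, x}.
    <>(s & q) fails at v, so []<>(s & q) is false at u.
      At v: <>(s & q) requires s & q at some successor in {v, y, z, t}.
        At v: s & q is false.
        At y: s & q is false.
        At z: s & q is false.
        At t: s & q is false.
      So <>(s & q) is false at v.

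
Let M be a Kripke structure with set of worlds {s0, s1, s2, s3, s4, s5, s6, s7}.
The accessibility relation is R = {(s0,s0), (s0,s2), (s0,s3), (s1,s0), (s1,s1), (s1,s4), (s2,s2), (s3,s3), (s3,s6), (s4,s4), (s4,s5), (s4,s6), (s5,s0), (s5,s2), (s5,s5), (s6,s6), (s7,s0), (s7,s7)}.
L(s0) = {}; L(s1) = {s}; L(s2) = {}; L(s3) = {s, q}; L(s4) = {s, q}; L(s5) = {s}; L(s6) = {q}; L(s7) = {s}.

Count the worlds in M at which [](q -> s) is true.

Let φ = [](q -> s). Evaluate φ at each world:
  s0 (successors {s0, s2, s3}): φ is true.
  s1 (successors {s0, s1, s4}): φ is true.
  s2 (successors {s2}): φ is true.
  s3 (successors {s3, s6}): φ is false.
  s4 (successors {s4, s5, s6}): φ is false.
  s5 (successors {s0, s2, s5}): φ is true.
  s6 (successors {s6}): φ is false.
  s7 (successors {s0, s7}): φ is true.
For instance, at s5:
  At s5: [](q -> s) requires q -> s at every successor {s0, s2, s5}.
    At s0: q -> s is true.
    At s2: q -> s is true.
    At s5: q -> s is true.
  So [](q -> s) is true at s5.
Satisfying worlds: {s0, s1, s2, s5, s7}

5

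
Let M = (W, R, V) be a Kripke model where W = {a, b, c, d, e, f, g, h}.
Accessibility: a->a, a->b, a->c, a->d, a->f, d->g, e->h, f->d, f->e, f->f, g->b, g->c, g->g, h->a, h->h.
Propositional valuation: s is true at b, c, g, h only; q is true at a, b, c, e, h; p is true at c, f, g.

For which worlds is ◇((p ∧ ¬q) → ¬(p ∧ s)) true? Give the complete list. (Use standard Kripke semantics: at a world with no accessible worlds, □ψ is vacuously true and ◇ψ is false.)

Recall that ◇ψ holds at a world iff ψ holds at some accessible world.
Let φ = ◇((p ∧ ¬q) → ¬(p ∧ s)). Evaluate φ at each world:
  a (successors {a, b, c, d, f}): φ is true.
  b (successors ∅): φ is false.
  c (successors ∅): φ is false.
  d (successors {g}): φ is false.
  e (successors {h}): φ is true.
  f (successors {d, e, f}): φ is true.
  g (successors {b, c, g}): φ is true.
  h (successors {a, h}): φ is true.
For instance, at d:
  At d: ◇((p ∧ ¬q) → ¬(p ∧ s)) requires (p ∧ ¬q) → ¬(p ∧ s) at some successor in {g}.
    At g: (p ∧ ¬q) → ¬(p ∧ s) is false.
  So ◇((p ∧ ¬q) → ¬(p ∧ s)) is false at d.
Satisfying worlds: {a, e, f, g, h}

a, e, f, g, h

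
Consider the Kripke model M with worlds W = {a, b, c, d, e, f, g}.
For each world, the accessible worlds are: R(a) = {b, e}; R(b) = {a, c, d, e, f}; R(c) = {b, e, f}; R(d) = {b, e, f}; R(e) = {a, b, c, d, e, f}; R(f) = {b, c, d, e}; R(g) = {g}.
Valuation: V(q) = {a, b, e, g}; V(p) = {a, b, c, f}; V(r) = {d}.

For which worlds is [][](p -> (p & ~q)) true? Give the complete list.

Recall that []ψ holds at a world iff ψ holds at every accessible world, and <>ψ holds iff ψ holds at some accessible world.
Let φ = [][](p -> (p & ~q)). Evaluate φ at each world:
  a (successors {b, e}): φ is false.
  b (successors {a, c, d, e, f}): φ is false.
  c (successors {b, e, f}): φ is false.
  d (successors {b, e, f}): φ is false.
  e (successors {a, b, c, d, e, f}): φ is false.
  f (successors {b, c, d, e}): φ is false.
  g (successors {g}): φ is true.
For instance, at a:
  At a: [][](p -> (p & ~q)) requires [](p -> (p & ~q)) at every successor {b, e}.
    [](p -> (p & ~q)) fails at b, so [][](p -> (p & ~q)) is false at a.
      At b: [](p -> (p & ~q)) requires p -> (p & ~q) at every successor {a, c, d, e, f}.
        p -> (p & ~q) fails at a, so [](p -> (p & ~q)) is false at b.
Satisfying worlds: {g}

g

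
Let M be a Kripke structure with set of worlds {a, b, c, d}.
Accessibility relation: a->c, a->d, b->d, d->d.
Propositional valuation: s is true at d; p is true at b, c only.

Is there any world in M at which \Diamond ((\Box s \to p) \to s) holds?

Yes

Recall that \Box ψ holds at a world iff ψ holds at every accessible world, and \Diamond ψ holds iff ψ holds at some accessible world.
Let φ = \Diamond ((\Box s \to p) \to s). Evaluate φ at each world:
  a (successors {c, d}): φ is true.
  b (successors {d}): φ is true.
  c (successors ∅): φ is false.
  d (successors {d}): φ is true.
Detail at a (witness):
  At a: \Diamond ((\Box s \to p) \to s) requires (\Box s \to p) \to s at some successor in {c, d}.
    (\Box s \to p) \to s holds at d, so \Diamond ((\Box s \to p) \to s) is true at a.
      At d: \Box s \to p is false, s is true, so (\Box s \to p) \to s is true.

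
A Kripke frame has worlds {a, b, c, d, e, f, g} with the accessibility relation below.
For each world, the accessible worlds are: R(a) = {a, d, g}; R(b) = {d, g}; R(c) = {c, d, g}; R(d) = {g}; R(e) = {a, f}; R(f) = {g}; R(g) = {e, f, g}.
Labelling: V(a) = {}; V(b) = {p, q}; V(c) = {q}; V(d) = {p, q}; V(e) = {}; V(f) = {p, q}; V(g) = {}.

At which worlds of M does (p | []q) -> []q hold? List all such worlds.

Let φ = (p | []q) -> []q. Evaluate φ at each world:
  a (successors {a, d, g}): φ is true.
  b (successors {d, g}): φ is false.
  c (successors {c, d, g}): φ is true.
  d (successors {g}): φ is false.
  e (successors {a, f}): φ is true.
  f (successors {g}): φ is false.
  g (successors {e, f, g}): φ is true.
For instance, at f:
  At f: p | []q is true, []q is false, so (p | []q) -> []q is false.
    At f: p is true, []q is false, so p | []q is true.
      At f: []q requires q at every successor {g}.
        q fails at g, so []q is false at f.
    At f: []q requires q at every successor {g}.
      q fails at g, so []q is false at f.
Satisfying worlds: {a, c, e, g}

a, c, e, g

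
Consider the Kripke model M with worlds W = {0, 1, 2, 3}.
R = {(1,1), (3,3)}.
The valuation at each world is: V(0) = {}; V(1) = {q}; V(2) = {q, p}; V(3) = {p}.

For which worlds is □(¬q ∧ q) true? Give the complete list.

Recall that □ψ holds at a world iff ψ holds at every accessible world, and ◇ψ holds iff ψ holds at some accessible world.
Let φ = □(¬q ∧ q). Evaluate φ at each world:
  0 (successors ∅): φ is true.
  1 (successors {1}): φ is false.
  2 (successors ∅): φ is true.
  3 (successors {3}): φ is false.
For instance, at 3:
  At 3: □(¬q ∧ q) requires ¬q ∧ q at every successor {3}.
    ¬q ∧ q fails at 3, so □(¬q ∧ q) is false at 3.
Satisfying worlds: {0, 2}

0, 2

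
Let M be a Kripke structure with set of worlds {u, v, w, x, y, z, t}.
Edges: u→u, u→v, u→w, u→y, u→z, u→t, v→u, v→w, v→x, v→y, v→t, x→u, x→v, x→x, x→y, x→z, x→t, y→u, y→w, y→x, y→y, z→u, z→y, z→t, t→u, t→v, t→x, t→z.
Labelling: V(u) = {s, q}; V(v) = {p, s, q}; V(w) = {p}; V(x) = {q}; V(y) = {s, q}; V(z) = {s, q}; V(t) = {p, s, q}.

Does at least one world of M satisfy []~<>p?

Let φ = []~<>p. Evaluate φ at each world:
  u (successors {u, v, w, y, z, t}): φ is false.
  v (successors {u, w, x, y, t}): φ is false.
  w (successors ∅): φ is true.
  x (successors {u, v, x, y, z, t}): φ is false.
  y (successors {u, w, x, y}): φ is false.
  z (successors {u, y, t}): φ is false.
  t (successors {u, v, x, z}): φ is false.
Detail at w (witness):
  At w: no accessible worlds, so []~<>p holds vacuously.

Yes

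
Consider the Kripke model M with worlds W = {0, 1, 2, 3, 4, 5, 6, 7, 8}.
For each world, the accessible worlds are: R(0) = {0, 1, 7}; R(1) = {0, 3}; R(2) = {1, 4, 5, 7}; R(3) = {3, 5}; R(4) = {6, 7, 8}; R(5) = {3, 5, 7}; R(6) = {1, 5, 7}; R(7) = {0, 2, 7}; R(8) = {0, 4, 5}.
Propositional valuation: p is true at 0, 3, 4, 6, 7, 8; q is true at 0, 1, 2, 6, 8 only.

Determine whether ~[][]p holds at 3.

Yes

Recall that []ψ holds at a world iff ψ holds at every accessible world, and <>ψ holds iff ψ holds at some accessible world.
At 3: [][]p is false, so ~[][]p is true.
  At 3: [][]p requires []p at every successor {3, 5}.
    []p fails at 3, so [][]p is false at 3.
      At 3: []p requires p at every successor {3, 5}.
        p fails at 5, so []p is false at 3.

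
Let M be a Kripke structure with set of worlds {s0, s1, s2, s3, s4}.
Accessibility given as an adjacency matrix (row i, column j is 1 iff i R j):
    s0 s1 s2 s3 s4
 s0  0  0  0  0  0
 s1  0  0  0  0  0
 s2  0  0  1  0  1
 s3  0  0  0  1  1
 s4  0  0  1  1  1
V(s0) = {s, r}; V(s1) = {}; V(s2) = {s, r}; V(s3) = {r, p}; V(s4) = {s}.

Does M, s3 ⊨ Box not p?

No

Recall that Box ψ holds at a world iff ψ holds at every accessible world, and Dia ψ holds iff ψ holds at some accessible world.
At s3: Box not p requires not p at every successor {s3, s4}.
  not p fails at s3, so Box not p is false at s3.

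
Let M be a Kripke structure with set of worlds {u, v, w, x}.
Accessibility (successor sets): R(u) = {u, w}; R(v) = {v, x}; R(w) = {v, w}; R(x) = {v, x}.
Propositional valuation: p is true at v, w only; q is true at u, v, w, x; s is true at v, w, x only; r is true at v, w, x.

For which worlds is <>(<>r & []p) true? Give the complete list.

u, w

Recall that []ψ holds at a world iff ψ holds at every accessible world, and <>ψ holds iff ψ holds at some accessible world.
Let φ = <>(<>r & []p). Evaluate φ at each world:
  u (successors {u, w}): φ is true.
  v (successors {v, x}): φ is false.
  w (successors {v, w}): φ is true.
  x (successors {v, x}): φ is false.
For instance, at v:
  At v: <>(<>r & []p) requires <>r & []p at some successor in {v, x}.
    At v: <>r & []p is false.
    At x: <>r & []p is false.
  So <>(<>r & []p) is false at v.
Satisfying worlds: {u, w}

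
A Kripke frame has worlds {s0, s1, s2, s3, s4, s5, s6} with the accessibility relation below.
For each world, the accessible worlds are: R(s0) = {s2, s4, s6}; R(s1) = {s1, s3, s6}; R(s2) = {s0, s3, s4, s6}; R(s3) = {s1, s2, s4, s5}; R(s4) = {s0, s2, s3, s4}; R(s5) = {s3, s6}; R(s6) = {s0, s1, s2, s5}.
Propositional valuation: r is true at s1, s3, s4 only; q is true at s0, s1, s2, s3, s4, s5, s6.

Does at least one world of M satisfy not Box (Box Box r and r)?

Let φ = not Box (Box Box r and r). Evaluate φ at each world:
  s0 (successors {s2, s4, s6}): φ is true.
  s1 (successors {s1, s3, s6}): φ is true.
  s2 (successors {s0, s3, s4, s6}): φ is true.
  s3 (successors {s1, s2, s4, s5}): φ is true.
  s4 (successors {s0, s2, s3, s4}): φ is true.
  s5 (successors {s3, s6}): φ is true.
  s6 (successors {s0, s1, s2, s5}): φ is true.
Detail at s0 (witness):
  At s0: Box (Box Box r and r) is false, so not Box (Box Box r and r) is true.
    At s0: Box (Box Box r and r) requires Box Box r and r at every successor {s2, s4, s6}.
      Box Box r and r fails at s2, so Box (Box Box r and r) is false at s0.

Yes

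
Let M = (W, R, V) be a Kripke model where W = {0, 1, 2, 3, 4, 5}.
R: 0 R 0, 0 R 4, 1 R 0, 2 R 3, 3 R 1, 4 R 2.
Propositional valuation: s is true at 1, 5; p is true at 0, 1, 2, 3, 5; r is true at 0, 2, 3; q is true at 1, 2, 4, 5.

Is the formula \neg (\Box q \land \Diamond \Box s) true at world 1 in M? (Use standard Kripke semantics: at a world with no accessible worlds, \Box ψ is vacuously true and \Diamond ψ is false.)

At 1: \Box q \land \Diamond \Box s is false, so \neg (\Box q \land \Diamond \Box s) is true.
  At 1: \Box q is false, \Diamond \Box s is false, so \Box q \land \Diamond \Box s is false.
    At 1: \Box q requires q at every successor {0}.
      q fails at 0, so \Box q is false at 1.
    At 1: \Diamond \Box s requires \Box s at some successor in {0}.
      At 0: \Box s is false.
    So \Diamond \Box s is false at 1.

Yes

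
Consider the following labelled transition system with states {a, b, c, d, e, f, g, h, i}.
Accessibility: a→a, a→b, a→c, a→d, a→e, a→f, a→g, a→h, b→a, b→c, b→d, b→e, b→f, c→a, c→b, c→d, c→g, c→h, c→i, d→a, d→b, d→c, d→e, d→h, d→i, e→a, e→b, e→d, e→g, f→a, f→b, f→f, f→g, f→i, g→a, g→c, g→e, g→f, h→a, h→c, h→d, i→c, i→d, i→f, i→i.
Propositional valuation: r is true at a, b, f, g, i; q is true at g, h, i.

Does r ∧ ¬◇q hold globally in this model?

Let φ = r ∧ ¬◇q. Evaluate φ at each world:
  a (successors {a, b, c, d, e, f, g, h}): φ is false.
  b (successors {a, c, d, e, f}): φ is true.
  c (successors {a, b, d, g, h, i}): φ is false.
  d (successors {a, b, c, e, h, i}): φ is false.
  e (successors {a, b, d, g}): φ is false.
  f (successors {a, b, f, g, i}): φ is false.
  g (successors {a, c, e, f}): φ is true.
  h (successors {a, c, d}): φ is false.
  i (successors {c, d, f, i}): φ is false.
Detail at a (counterexample):
  At a: r is true, ¬◇q is false, so r ∧ ¬◇q is false.
    At a: ◇q is true, so ¬◇q is false.
      At a: ◇q requires q at some successor in {a, b, c, d, e, f, g, h}.
        q holds at g, so ◇q is true at a.

No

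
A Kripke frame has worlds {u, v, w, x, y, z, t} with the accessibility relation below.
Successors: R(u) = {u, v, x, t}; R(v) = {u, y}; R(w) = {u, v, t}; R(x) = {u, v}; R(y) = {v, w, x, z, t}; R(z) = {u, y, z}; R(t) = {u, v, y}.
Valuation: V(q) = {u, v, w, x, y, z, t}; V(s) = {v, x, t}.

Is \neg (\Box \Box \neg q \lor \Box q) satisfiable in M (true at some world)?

No

Let φ = \neg (\Box \Box \neg q \lor \Box q). Evaluate φ at each world:
  u (successors {u, v, x, t}): φ is false.
  v (successors {u, y}): φ is false.
  w (successors {u, v, t}): φ is false.
  x (successors {u, v}): φ is false.
  y (successors {v, w, x, z, t}): φ is false.
  z (successors {u, y, z}): φ is false.
  t (successors {u, v, y}): φ is false.
For instance, at v:
  At v: \Box \Box \neg q \lor \Box q is true, so \neg (\Box \Box \neg q \lor \Box q) is false.
    At v: \Box \Box \neg q is false, \Box q is true, so \Box \Box \neg q \lor \Box q is true.
      At v: \Box \Box \neg q requires \Box \neg q at every successor {u, y}.
        \Box \neg q fails at u, so \Box \Box \neg q is false at v.
      At v: \Box q requires q at every successor {u, y}.
        At u: q is true.
        At y: q is true.
      So \Box q is true at v.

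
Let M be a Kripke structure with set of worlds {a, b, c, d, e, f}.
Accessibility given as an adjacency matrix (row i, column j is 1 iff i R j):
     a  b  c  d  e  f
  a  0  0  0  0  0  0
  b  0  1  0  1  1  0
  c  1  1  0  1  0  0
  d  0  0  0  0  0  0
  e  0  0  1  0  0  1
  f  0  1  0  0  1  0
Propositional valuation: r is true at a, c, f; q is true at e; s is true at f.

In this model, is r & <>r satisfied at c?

At c: r is true, <>r is true, so r & <>r is true.
  At c: <>r requires r at some successor in {a, b, d}.
    r holds at a, so <>r is true at c.

Yes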